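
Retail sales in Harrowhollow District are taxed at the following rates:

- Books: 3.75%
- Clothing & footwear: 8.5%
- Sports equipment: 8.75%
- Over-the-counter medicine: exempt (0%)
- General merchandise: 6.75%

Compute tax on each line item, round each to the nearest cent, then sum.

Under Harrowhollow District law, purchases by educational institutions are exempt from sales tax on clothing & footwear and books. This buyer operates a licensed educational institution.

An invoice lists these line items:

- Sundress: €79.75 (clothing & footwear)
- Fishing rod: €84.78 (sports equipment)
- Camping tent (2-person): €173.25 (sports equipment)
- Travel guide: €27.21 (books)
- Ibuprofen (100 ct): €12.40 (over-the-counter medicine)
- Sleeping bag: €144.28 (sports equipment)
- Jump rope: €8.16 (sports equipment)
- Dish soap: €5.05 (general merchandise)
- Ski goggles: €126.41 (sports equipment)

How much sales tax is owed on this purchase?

€47.31

Sundress €79.75: clothing & footwear, buyer-exempt → 0% → €0.00
Fishing rod €84.78: sports equipment → 8.75% → €7.42
Camping tent (2-person) €173.25: sports equipment → 8.75% → €15.16
Travel guide €27.21: books, buyer-exempt → 0% → €0.00
Ibuprofen (100 ct) €12.40: over-the-counter medicine → 0% → €0.00
Sleeping bag €144.28: sports equipment → 8.75% → €12.62
Jump rope €8.16: sports equipment → 8.75% → €0.71
Dish soap €5.05: general merchandise → 6.75% → €0.34
Ski goggles €126.41: sports equipment → 8.75% → €11.06
Total tax = €7.42 + €15.16 + €12.62 + €0.71 + €0.34 + €11.06 = €47.31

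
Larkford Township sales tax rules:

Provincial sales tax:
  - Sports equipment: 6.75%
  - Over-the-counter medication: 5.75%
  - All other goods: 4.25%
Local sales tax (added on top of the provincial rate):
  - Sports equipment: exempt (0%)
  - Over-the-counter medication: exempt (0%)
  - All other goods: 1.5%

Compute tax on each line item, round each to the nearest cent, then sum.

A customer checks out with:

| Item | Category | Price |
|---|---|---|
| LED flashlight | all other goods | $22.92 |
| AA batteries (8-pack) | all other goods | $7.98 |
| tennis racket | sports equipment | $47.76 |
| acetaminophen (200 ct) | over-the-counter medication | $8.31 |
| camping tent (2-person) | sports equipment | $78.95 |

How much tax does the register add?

LED flashlight $22.92: all other goods → 4.25% + 1.5% local = 5.75% → $1.32
AA batteries (8-pack) $7.98: all other goods → 4.25% + 1.5% local = 5.75% → $0.46
Tennis racket $47.76: sports equipment → 6.75% + 0% local = 6.75% → $3.22
Acetaminophen (200 ct) $8.31: over-the-counter medication → 5.75% + 0% local = 5.75% → $0.48
Camping tent (2-person) $78.95: sports equipment → 6.75% + 0% local = 6.75% → $5.33
Total tax = $1.32 + $0.46 + $3.22 + $0.48 + $5.33 = $10.81

$10.81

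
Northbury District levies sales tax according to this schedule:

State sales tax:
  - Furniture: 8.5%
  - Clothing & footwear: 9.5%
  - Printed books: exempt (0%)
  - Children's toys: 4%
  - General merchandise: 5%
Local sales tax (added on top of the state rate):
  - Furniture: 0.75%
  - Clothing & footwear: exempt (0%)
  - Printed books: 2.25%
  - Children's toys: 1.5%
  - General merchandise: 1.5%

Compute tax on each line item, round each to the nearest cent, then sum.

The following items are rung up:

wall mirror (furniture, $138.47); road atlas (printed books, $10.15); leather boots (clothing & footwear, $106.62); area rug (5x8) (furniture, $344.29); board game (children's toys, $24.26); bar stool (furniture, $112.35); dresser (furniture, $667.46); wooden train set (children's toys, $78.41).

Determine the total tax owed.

$132.79

Wall mirror $138.47: furniture → 8.5% + 0.75% local = 9.25% → $12.81
Road atlas $10.15: printed books → 0% + 2.25% local = 2.25% → $0.23
Leather boots $106.62: clothing & footwear → 9.5% + 0% local = 9.5% → $10.13
Area rug (5x8) $344.29: furniture → 8.5% + 0.75% local = 9.25% → $31.85
Board game $24.26: children's toys → 4% + 1.5% local = 5.5% → $1.33
Bar stool $112.35: furniture → 8.5% + 0.75% local = 9.25% → $10.39
Dresser $667.46: furniture → 8.5% + 0.75% local = 9.25% → $61.74
Wooden train set $78.41: children's toys → 4% + 1.5% local = 5.5% → $4.31
Total tax = $12.81 + $0.23 + $10.13 + $31.85 + $1.33 + $10.39 + $61.74 + $4.31 = $132.79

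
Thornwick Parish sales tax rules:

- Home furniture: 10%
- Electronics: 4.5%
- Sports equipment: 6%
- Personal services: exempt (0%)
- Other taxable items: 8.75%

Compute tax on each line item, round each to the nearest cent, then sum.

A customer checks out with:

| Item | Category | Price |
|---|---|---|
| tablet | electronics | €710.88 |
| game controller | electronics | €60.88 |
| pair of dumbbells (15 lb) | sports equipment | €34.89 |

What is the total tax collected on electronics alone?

Tablet €710.88: electronics → 4.5% → €31.99
Game controller €60.88: electronics → 4.5% → €2.74
Tax on electronics = €31.99 + €2.74 = €34.73

€34.73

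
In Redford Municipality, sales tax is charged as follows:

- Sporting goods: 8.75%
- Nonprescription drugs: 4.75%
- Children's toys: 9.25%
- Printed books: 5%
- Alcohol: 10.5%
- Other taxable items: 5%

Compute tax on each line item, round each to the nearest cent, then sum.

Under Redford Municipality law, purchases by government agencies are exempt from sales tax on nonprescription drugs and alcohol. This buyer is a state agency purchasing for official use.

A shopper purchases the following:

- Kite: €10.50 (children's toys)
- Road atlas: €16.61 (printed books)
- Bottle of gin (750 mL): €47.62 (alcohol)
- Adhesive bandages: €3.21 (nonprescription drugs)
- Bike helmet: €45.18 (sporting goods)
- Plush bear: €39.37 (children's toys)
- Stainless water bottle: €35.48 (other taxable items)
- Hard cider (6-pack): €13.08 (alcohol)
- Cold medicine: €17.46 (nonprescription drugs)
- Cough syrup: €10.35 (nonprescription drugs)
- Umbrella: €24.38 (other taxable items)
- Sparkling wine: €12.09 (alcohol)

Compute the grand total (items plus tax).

Kite €10.50: children's toys → 9.25% → €0.97
Road atlas €16.61: printed books → 5% → €0.83
Bottle of gin (750 mL) €47.62: alcohol, buyer-exempt → 0% → €0.00
Adhesive bandages €3.21: nonprescription drugs, buyer-exempt → 0% → €0.00
Bike helmet €45.18: sporting goods → 8.75% → €3.95
Plush bear €39.37: children's toys → 9.25% → €3.64
Stainless water bottle €35.48: other taxable items → 5% → €1.77
Hard cider (6-pack) €13.08: alcohol, buyer-exempt → 0% → €0.00
Cold medicine €17.46: nonprescription drugs, buyer-exempt → 0% → €0.00
Cough syrup €10.35: nonprescription drugs, buyer-exempt → 0% → €0.00
Umbrella €24.38: other taxable items → 5% → €1.22
Sparkling wine €12.09: alcohol, buyer-exempt → 0% → €0.00
Subtotal = €275.33; tax = €12.38; total due = €287.71

€287.71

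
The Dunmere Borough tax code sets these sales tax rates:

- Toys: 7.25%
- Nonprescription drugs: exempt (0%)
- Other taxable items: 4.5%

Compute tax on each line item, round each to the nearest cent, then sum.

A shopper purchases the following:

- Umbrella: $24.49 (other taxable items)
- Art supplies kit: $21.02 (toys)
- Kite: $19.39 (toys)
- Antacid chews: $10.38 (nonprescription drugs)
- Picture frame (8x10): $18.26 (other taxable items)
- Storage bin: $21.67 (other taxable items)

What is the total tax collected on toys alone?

Art supplies kit $21.02: toys → 7.25% → $1.52
Kite $19.39: toys → 7.25% → $1.41
Tax on toys = $1.52 + $1.41 = $2.93

$2.93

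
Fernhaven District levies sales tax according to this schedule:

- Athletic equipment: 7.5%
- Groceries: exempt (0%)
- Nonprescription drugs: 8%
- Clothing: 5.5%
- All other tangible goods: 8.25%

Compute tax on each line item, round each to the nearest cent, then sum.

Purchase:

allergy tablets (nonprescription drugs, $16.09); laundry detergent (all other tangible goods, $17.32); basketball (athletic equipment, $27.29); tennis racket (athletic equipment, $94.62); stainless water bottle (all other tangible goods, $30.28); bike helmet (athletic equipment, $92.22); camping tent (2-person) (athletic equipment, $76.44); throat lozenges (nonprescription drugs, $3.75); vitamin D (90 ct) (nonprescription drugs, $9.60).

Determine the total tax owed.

Allergy tablets $16.09: nonprescription drugs → 8% → $1.29
Laundry detergent $17.32: all other tangible goods → 8.25% → $1.43
Basketball $27.29: athletic equipment → 7.5% → $2.05
Tennis racket $94.62: athletic equipment → 7.5% → $7.10
Stainless water bottle $30.28: all other tangible goods → 8.25% → $2.50
Bike helmet $92.22: athletic equipment → 7.5% → $6.92
Camping tent (2-person) $76.44: athletic equipment → 7.5% → $5.73
Throat lozenges $3.75: nonprescription drugs → 8% → $0.30
Vitamin D (90 ct) $9.60: nonprescription drugs → 8% → $0.77
Total tax = $1.29 + $1.43 + $2.05 + $7.10 + $2.50 + $6.92 + $5.73 + $0.30 + $0.77 = $28.09

$28.09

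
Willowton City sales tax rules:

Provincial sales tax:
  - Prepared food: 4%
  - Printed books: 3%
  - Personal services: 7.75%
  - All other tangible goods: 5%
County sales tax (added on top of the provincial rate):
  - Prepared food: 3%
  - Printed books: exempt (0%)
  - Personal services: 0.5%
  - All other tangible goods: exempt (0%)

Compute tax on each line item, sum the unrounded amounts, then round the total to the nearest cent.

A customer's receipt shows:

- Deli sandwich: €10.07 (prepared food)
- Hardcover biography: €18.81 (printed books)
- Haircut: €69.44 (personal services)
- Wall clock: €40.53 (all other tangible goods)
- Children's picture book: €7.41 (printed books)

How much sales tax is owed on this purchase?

€9.25

Deli sandwich €10.07: prepared food → 4% + 3% county = 7% → €0.7049
Hardcover biography €18.81: printed books → 3% + 0% county = 3% → €0.5643
Haircut €69.44: personal services → 7.75% + 0.5% county = 8.25% → €5.7288
Wall clock €40.53: all other tangible goods → 5% + 0% county = 5% → €2.0265
Children's picture book €7.41: printed books → 3% + 0% county = 3% → €0.2223
Unrounded tax sum = €9.2468 → €9.25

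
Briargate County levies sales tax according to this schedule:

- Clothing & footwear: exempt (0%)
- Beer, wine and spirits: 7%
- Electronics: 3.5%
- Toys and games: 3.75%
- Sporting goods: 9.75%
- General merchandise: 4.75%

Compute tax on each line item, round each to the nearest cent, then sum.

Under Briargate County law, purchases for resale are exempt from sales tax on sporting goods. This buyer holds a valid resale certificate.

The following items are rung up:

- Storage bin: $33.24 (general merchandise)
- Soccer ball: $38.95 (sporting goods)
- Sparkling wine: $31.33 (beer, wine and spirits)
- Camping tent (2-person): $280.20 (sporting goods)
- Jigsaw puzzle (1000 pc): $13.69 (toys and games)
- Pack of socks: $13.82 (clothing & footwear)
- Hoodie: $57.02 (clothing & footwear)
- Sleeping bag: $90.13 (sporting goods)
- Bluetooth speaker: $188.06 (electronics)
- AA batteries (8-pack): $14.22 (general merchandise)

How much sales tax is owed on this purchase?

$11.54

Storage bin $33.24: general merchandise → 4.75% → $1.58
Soccer ball $38.95: sporting goods, buyer-exempt → 0% → $0.00
Sparkling wine $31.33: beer, wine and spirits → 7% → $2.19
Camping tent (2-person) $280.20: sporting goods, buyer-exempt → 0% → $0.00
Jigsaw puzzle (1000 pc) $13.69: toys and games → 3.75% → $0.51
Pack of socks $13.82: clothing & footwear → 0% → $0.00
Hoodie $57.02: clothing & footwear → 0% → $0.00
Sleeping bag $90.13: sporting goods, buyer-exempt → 0% → $0.00
Bluetooth speaker $188.06: electronics → 3.5% → $6.58
AA batteries (8-pack) $14.22: general merchandise → 4.75% → $0.68
Total tax = $1.58 + $2.19 + $0.51 + $6.58 + $0.68 = $11.54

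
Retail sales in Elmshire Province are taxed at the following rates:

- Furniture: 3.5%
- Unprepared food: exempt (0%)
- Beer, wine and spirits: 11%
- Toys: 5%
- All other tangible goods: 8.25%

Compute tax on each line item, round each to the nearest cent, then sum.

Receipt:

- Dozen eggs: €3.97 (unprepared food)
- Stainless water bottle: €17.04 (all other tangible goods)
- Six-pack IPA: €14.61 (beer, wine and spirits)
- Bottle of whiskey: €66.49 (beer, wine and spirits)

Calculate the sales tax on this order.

Dozen eggs €3.97: unprepared food → 0% → €0.00
Stainless water bottle €17.04: all other tangible goods → 8.25% → €1.41
Six-pack IPA €14.61: beer, wine and spirits → 11% → €1.61
Bottle of whiskey €66.49: beer, wine and spirits → 11% → €7.31
Total tax = €1.41 + €1.61 + €7.31 = €10.33

€10.33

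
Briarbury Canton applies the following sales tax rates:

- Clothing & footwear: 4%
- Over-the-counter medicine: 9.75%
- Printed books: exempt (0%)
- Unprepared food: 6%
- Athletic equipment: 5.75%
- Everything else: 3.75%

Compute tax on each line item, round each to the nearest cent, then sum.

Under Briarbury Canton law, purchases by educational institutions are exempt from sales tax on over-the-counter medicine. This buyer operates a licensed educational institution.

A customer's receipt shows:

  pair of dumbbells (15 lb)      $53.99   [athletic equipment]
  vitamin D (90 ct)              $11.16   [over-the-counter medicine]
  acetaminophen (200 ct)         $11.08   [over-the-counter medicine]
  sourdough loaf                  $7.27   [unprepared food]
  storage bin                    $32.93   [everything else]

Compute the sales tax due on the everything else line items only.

Storage bin $32.93: everything else → 3.75% → $1.23
Tax on everything else = $1.23

$1.23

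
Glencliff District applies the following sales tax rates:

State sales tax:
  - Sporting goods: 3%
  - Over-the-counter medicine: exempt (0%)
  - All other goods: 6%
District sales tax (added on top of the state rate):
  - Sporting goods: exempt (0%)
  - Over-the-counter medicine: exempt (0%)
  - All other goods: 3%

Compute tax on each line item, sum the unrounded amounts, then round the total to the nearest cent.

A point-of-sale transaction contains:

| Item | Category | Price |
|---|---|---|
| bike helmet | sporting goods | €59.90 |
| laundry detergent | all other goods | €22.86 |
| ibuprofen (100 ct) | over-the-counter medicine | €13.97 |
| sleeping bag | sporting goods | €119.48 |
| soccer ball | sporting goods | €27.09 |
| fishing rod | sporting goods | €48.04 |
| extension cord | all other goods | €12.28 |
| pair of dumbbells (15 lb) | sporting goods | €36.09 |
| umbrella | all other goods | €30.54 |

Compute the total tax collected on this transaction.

Bike helmet €59.90: sporting goods → 3% + 0% district = 3% → €1.797
Laundry detergent €22.86: all other goods → 6% + 3% district = 9% → €2.0574
Ibuprofen (100 ct) €13.97: over-the-counter medicine → 0% + 0% district = 0% → €0.00
Sleeping bag €119.48: sporting goods → 3% + 0% district = 3% → €3.5844
Soccer ball €27.09: sporting goods → 3% + 0% district = 3% → €0.8127
Fishing rod €48.04: sporting goods → 3% + 0% district = 3% → €1.4412
Extension cord €12.28: all other goods → 6% + 3% district = 9% → €1.1052
Pair of dumbbells (15 lb) €36.09: sporting goods → 3% + 0% district = 3% → €1.0827
Umbrella €30.54: all other goods → 6% + 3% district = 9% → €2.7486
Unrounded tax sum = €14.6292 → €14.63

€14.63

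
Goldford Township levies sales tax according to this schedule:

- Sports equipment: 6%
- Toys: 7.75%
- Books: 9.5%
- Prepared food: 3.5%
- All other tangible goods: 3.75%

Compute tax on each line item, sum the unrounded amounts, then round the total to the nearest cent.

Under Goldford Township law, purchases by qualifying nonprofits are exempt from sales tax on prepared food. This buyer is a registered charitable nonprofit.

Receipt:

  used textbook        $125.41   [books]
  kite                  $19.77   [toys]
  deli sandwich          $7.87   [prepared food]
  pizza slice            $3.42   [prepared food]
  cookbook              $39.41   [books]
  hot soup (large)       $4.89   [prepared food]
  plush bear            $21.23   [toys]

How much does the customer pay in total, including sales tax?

Used textbook $125.41: books → 9.5% → $11.91395
Kite $19.77: toys → 7.75% → $1.532175
Deli sandwich $7.87: prepared food, buyer-exempt → 0% → $0.00
Pizza slice $3.42: prepared food, buyer-exempt → 0% → $0.00
Cookbook $39.41: books → 9.5% → $3.74395
Hot soup (large) $4.89: prepared food, buyer-exempt → 0% → $0.00
Plush bear $21.23: toys → 7.75% → $1.645325
Subtotal = $222.00; unrounded tax = $18.8354 → $18.84; total due = $240.84

$240.84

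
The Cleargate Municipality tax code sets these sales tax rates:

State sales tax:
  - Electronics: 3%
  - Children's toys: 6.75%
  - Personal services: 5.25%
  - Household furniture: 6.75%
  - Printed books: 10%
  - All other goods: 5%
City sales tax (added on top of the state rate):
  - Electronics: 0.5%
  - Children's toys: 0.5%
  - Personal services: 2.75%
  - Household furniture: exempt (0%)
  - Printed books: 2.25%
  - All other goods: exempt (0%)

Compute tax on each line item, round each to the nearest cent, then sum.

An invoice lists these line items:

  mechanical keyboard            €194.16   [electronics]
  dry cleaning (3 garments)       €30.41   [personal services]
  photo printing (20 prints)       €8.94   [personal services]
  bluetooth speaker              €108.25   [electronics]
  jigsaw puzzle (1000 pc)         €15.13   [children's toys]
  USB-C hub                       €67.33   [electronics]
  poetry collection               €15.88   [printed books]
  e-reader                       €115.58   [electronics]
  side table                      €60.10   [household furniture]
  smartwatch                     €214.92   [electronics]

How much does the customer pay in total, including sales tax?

€865.48

Mechanical keyboard €194.16: electronics → 3% + 0.5% city = 3.5% → €6.80
Dry cleaning (3 garments) €30.41: personal services → 5.25% + 2.75% city = 8% → €2.43
Photo printing (20 prints) €8.94: personal services → 5.25% + 2.75% city = 8% → €0.72
Bluetooth speaker €108.25: electronics → 3% + 0.5% city = 3.5% → €3.79
Jigsaw puzzle (1000 pc) €15.13: children's toys → 6.75% + 0.5% city = 7.25% → €1.10
USB-C hub €67.33: electronics → 3% + 0.5% city = 3.5% → €2.36
Poetry collection €15.88: printed books → 10% + 2.25% city = 12.25% → €1.95
E-reader €115.58: electronics → 3% + 0.5% city = 3.5% → €4.05
Side table €60.10: household furniture → 6.75% + 0% city = 6.75% → €4.06
Smartwatch €214.92: electronics → 3% + 0.5% city = 3.5% → €7.52
Subtotal = €830.70; tax = €34.78; total due = €865.48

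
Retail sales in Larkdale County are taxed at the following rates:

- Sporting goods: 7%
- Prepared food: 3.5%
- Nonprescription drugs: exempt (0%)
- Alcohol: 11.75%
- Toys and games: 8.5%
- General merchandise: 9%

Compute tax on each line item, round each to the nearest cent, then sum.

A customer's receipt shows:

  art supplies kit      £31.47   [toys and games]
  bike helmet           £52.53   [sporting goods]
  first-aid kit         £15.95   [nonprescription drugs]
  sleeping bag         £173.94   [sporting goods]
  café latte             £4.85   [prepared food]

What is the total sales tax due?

£18.70

Art supplies kit £31.47: toys and games → 8.5% → £2.67
Bike helmet £52.53: sporting goods → 7% → £3.68
First-aid kit £15.95: nonprescription drugs → 0% → £0.00
Sleeping bag £173.94: sporting goods → 7% → £12.18
Café latte £4.85: prepared food → 3.5% → £0.17
Total tax = £2.67 + £3.68 + £12.18 + £0.17 = £18.70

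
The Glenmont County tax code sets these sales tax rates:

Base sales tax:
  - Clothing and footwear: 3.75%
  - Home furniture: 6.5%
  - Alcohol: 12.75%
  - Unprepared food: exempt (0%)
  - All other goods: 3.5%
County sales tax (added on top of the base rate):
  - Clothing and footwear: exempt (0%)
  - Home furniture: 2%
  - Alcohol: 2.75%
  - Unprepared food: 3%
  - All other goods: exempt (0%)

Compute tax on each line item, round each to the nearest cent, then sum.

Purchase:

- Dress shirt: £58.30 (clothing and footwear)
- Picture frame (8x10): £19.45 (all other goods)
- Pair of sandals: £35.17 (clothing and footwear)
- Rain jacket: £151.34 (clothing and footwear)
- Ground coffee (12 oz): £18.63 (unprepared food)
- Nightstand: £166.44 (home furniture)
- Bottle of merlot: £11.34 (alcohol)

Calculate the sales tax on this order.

£26.34

Dress shirt £58.30: clothing and footwear → 3.75% + 0% county = 3.75% → £2.19
Picture frame (8x10) £19.45: all other goods → 3.5% + 0% county = 3.5% → £0.68
Pair of sandals £35.17: clothing and footwear → 3.75% + 0% county = 3.75% → £1.32
Rain jacket £151.34: clothing and footwear → 3.75% + 0% county = 3.75% → £5.68
Ground coffee (12 oz) £18.63: unprepared food → 0% + 3% county = 3% → £0.56
Nightstand £166.44: home furniture → 6.5% + 2% county = 8.5% → £14.15
Bottle of merlot £11.34: alcohol → 12.75% + 2.75% county = 15.5% → £1.76
Total tax = £2.19 + £0.68 + £1.32 + £5.68 + £0.56 + £14.15 + £1.76 = £26.34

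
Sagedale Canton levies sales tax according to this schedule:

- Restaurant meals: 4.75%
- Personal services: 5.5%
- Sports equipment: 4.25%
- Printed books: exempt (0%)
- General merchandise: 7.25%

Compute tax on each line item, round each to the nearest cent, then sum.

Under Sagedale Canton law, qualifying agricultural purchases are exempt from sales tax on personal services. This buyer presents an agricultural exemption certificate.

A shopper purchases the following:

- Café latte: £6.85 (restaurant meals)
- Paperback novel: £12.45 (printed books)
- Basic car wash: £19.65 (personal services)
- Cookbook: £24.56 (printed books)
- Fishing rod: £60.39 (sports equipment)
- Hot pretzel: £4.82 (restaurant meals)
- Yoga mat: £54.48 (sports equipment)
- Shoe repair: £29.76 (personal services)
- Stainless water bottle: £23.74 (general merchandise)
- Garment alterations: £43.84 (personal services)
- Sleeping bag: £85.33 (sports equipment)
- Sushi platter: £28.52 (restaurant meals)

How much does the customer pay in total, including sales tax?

Café latte £6.85: restaurant meals → 4.75% → £0.33
Paperback novel £12.45: printed books → 0% → £0.00
Basic car wash £19.65: personal services, buyer-exempt → 0% → £0.00
Cookbook £24.56: printed books → 0% → £0.00
Fishing rod £60.39: sports equipment → 4.25% → £2.57
Hot pretzel £4.82: restaurant meals → 4.75% → £0.23
Yoga mat £54.48: sports equipment → 4.25% → £2.32
Shoe repair £29.76: personal services, buyer-exempt → 0% → £0.00
Stainless water bottle £23.74: general merchandise → 7.25% → £1.72
Garment alterations £43.84: personal services, buyer-exempt → 0% → £0.00
Sleeping bag £85.33: sports equipment → 4.25% → £3.63
Sushi platter £28.52: restaurant meals → 4.75% → £1.35
Subtotal = £394.39; tax = £12.15; total due = £406.54

£406.54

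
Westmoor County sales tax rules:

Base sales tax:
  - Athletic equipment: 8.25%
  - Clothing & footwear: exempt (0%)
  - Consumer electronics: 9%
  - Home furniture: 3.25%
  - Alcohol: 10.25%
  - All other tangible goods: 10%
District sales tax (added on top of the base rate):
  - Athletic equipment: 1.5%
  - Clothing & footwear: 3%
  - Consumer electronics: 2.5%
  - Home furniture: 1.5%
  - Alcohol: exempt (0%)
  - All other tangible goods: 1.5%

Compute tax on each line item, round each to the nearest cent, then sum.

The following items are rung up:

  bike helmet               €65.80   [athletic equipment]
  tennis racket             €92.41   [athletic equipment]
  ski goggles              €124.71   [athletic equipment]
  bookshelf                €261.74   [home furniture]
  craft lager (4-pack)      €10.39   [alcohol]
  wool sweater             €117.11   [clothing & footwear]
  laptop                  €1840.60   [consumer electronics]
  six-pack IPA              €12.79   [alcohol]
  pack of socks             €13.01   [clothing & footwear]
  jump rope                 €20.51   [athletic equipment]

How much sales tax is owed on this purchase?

€259.96

Bike helmet €65.80: athletic equipment → 8.25% + 1.5% district = 9.75% → €6.42
Tennis racket €92.41: athletic equipment → 8.25% + 1.5% district = 9.75% → €9.01
Ski goggles €124.71: athletic equipment → 8.25% + 1.5% district = 9.75% → €12.16
Bookshelf €261.74: home furniture → 3.25% + 1.5% district = 4.75% → €12.43
Craft lager (4-pack) €10.39: alcohol → 10.25% + 0% district = 10.25% → €1.06
Wool sweater €117.11: clothing & footwear → 0% + 3% district = 3% → €3.51
Laptop €1840.60: consumer electronics → 9% + 2.5% district = 11.5% → €211.67
Six-pack IPA €12.79: alcohol → 10.25% + 0% district = 10.25% → €1.31
Pack of socks €13.01: clothing & footwear → 0% + 3% district = 3% → €0.39
Jump rope €20.51: athletic equipment → 8.25% + 1.5% district = 9.75% → €2.00
Total tax = €6.42 + €9.01 + €12.16 + €12.43 + €1.06 + €3.51 + €211.67 + €1.31 + €0.39 + €2.00 = €259.96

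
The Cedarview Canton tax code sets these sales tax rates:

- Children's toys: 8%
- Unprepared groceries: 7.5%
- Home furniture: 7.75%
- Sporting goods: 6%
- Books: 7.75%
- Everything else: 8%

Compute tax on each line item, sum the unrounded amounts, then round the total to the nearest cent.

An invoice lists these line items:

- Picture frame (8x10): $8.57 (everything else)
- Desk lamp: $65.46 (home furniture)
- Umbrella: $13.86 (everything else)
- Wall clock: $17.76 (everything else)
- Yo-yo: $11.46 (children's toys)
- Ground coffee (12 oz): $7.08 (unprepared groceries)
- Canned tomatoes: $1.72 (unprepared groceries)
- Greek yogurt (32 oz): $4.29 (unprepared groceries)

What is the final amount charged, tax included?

Picture frame (8x10) $8.57: everything else → 8% → $0.6856
Desk lamp $65.46: home furniture → 7.75% → $5.07315
Umbrella $13.86: everything else → 8% → $1.1088
Wall clock $17.76: everything else → 8% → $1.4208
Yo-yo $11.46: children's toys → 8% → $0.9168
Ground coffee (12 oz) $7.08: unprepared groceries → 7.5% → $0.531
Canned tomatoes $1.72: unprepared groceries → 7.5% → $0.129
Greek yogurt (32 oz) $4.29: unprepared groceries → 7.5% → $0.32175
Subtotal = $130.20; unrounded tax = $10.1869 → $10.19; total due = $140.39

$140.39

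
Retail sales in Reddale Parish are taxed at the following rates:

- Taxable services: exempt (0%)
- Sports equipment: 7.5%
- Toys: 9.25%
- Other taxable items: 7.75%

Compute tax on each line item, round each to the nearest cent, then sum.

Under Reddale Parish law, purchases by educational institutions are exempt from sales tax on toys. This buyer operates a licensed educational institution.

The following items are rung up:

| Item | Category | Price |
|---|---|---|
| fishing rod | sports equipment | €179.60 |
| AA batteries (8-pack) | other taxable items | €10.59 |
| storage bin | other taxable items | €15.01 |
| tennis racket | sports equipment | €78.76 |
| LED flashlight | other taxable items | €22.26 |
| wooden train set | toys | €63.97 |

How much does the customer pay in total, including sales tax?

Fishing rod €179.60: sports equipment → 7.5% → €13.47
AA batteries (8-pack) €10.59: other taxable items → 7.75% → €0.82
Storage bin €15.01: other taxable items → 7.75% → €1.16
Tennis racket €78.76: sports equipment → 7.5% → €5.91
LED flashlight €22.26: other taxable items → 7.75% → €1.73
Wooden train set €63.97: toys, buyer-exempt → 0% → €0.00
Subtotal = €370.19; tax = €23.09; total due = €393.28

€393.28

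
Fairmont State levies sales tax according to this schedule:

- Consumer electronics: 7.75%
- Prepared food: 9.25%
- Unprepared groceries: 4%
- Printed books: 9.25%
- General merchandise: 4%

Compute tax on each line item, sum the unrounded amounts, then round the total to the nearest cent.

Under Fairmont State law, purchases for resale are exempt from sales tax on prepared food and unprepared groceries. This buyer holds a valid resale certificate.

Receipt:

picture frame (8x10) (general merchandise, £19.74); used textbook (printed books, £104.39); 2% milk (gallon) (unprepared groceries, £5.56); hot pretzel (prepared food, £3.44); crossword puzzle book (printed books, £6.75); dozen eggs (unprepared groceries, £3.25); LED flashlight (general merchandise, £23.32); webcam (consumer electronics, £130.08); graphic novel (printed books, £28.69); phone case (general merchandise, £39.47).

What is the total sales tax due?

Picture frame (8x10) £19.74: general merchandise → 4% → £0.7896
Used textbook £104.39: printed books → 9.25% → £9.656075
2% milk (gallon) £5.56: unprepared groceries, buyer-exempt → 0% → £0.00
Hot pretzel £3.44: prepared food, buyer-exempt → 0% → £0.00
Crossword puzzle book £6.75: printed books → 9.25% → £0.624375
Dozen eggs £3.25: unprepared groceries, buyer-exempt → 0% → £0.00
LED flashlight £23.32: general merchandise → 4% → £0.9328
Webcam £130.08: consumer electronics → 7.75% → £10.0812
Graphic novel £28.69: printed books → 9.25% → £2.653825
Phone case £39.47: general merchandise → 4% → £1.5788
Unrounded tax sum = £26.316675 → £26.32

£26.32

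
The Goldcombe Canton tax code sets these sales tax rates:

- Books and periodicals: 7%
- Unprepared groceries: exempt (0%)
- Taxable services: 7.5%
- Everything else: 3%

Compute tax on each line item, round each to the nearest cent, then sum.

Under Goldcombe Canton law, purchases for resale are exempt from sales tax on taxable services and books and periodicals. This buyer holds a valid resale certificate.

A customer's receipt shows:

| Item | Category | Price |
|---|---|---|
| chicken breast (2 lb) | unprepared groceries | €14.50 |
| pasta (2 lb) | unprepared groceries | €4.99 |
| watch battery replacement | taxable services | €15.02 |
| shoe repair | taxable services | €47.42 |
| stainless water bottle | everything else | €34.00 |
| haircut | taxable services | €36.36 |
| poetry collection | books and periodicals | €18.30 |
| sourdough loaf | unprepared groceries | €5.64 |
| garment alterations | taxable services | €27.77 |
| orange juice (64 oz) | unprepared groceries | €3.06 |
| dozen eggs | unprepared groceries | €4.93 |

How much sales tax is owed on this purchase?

Chicken breast (2 lb) €14.50: unprepared groceries → 0% → €0.00
Pasta (2 lb) €4.99: unprepared groceries → 0% → €0.00
Watch battery replacement €15.02: taxable services, buyer-exempt → 0% → €0.00
Shoe repair €47.42: taxable services, buyer-exempt → 0% → €0.00
Stainless water bottle €34.00: everything else → 3% → €1.02
Haircut €36.36: taxable services, buyer-exempt → 0% → €0.00
Poetry collection €18.30: books and periodicals, buyer-exempt → 0% → €0.00
Sourdough loaf €5.64: unprepared groceries → 0% → €0.00
Garment alterations €27.77: taxable services, buyer-exempt → 0% → €0.00
Orange juice (64 oz) €3.06: unprepared groceries → 0% → €0.00
Dozen eggs €4.93: unprepared groceries → 0% → €0.00
Total tax = €1.02

€1.02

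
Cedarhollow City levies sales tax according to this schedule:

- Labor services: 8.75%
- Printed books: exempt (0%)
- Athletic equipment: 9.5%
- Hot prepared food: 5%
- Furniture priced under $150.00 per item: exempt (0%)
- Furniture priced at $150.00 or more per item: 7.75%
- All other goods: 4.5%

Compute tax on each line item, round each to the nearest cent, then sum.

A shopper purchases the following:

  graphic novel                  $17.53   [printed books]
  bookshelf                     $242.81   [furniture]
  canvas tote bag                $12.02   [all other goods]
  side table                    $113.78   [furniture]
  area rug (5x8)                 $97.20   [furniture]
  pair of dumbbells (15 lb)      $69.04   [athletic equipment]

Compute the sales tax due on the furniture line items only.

$18.82

Bookshelf $242.81: furniture, $150.00 or more → 7.75% → $18.82
Side table $113.78: furniture, under $150.00 → 0% → $0.00
Area rug (5x8) $97.20: furniture, under $150.00 → 0% → $0.00
Tax on furniture = $18.82 + $0.00 + $0.00 = $18.82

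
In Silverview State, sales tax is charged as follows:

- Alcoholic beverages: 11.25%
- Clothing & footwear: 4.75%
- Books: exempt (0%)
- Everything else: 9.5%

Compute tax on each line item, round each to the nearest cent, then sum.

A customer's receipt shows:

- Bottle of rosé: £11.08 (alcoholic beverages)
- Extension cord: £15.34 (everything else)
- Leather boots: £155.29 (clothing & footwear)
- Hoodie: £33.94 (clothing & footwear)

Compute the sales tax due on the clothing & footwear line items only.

£8.99

Leather boots £155.29: clothing & footwear → 4.75% → £7.38
Hoodie £33.94: clothing & footwear → 4.75% → £1.61
Tax on clothing & footwear = £7.38 + £1.61 = £8.99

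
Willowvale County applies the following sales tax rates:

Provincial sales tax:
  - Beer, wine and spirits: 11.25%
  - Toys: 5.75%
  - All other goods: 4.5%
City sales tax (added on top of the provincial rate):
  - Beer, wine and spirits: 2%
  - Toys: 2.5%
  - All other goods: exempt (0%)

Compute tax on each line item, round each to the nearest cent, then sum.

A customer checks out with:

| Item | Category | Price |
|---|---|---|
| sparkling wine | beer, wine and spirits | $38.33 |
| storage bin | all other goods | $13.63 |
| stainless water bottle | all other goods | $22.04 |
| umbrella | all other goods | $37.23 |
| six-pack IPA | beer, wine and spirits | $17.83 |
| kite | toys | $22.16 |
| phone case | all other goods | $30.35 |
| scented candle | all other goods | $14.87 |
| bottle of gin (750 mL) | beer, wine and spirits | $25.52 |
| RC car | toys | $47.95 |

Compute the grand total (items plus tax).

$291.84

Sparkling wine $38.33: beer, wine and spirits → 11.25% + 2% city = 13.25% → $5.08
Storage bin $13.63: all other goods → 4.5% + 0% city = 4.5% → $0.61
Stainless water bottle $22.04: all other goods → 4.5% + 0% city = 4.5% → $0.99
Umbrella $37.23: all other goods → 4.5% + 0% city = 4.5% → $1.68
Six-pack IPA $17.83: beer, wine and spirits → 11.25% + 2% city = 13.25% → $2.36
Kite $22.16: toys → 5.75% + 2.5% city = 8.25% → $1.83
Phone case $30.35: all other goods → 4.5% + 0% city = 4.5% → $1.37
Scented candle $14.87: all other goods → 4.5% + 0% city = 4.5% → $0.67
Bottle of gin (750 mL) $25.52: beer, wine and spirits → 11.25% + 2% city = 13.25% → $3.38
RC car $47.95: toys → 5.75% + 2.5% city = 8.25% → $3.96
Subtotal = $269.91; tax = $21.93; total due = $291.84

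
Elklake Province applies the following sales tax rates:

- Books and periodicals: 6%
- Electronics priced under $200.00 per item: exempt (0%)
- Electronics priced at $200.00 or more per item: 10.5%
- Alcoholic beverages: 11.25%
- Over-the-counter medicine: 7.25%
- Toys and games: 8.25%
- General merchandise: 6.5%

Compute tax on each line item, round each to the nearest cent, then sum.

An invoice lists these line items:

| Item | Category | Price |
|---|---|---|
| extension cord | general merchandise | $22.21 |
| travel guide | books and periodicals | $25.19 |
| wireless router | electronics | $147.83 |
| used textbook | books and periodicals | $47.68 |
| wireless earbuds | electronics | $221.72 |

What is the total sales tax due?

Extension cord $22.21: general merchandise → 6.5% → $1.44
Travel guide $25.19: books and periodicals → 6% → $1.51
Wireless router $147.83: electronics, under $200.00 → 0% → $0.00
Used textbook $47.68: books and periodicals → 6% → $2.86
Wireless earbuds $221.72: electronics, $200.00 or more → 10.5% → $23.28
Total tax = $1.44 + $1.51 + $2.86 + $23.28 = $29.09

$29.09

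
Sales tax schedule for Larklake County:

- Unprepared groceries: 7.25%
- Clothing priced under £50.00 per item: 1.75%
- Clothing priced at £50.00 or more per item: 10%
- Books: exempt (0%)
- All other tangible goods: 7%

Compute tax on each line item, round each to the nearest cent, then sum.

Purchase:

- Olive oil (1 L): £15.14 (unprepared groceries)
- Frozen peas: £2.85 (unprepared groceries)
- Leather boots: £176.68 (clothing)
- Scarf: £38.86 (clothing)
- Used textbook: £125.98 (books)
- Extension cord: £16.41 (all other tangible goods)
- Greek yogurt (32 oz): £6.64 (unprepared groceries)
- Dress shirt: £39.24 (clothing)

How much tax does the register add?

£21.98

Olive oil (1 L) £15.14: unprepared groceries → 7.25% → £1.10
Frozen peas £2.85: unprepared groceries → 7.25% → £0.21
Leather boots £176.68: clothing, £50.00 or more → 10% → £17.67
Scarf £38.86: clothing, under £50.00 → 1.75% → £0.68
Used textbook £125.98: books → 0% → £0.00
Extension cord £16.41: all other tangible goods → 7% → £1.15
Greek yogurt (32 oz) £6.64: unprepared groceries → 7.25% → £0.48
Dress shirt £39.24: clothing, under £50.00 → 1.75% → £0.69
Total tax = £1.10 + £0.21 + £17.67 + £0.68 + £1.15 + £0.48 + £0.69 = £21.98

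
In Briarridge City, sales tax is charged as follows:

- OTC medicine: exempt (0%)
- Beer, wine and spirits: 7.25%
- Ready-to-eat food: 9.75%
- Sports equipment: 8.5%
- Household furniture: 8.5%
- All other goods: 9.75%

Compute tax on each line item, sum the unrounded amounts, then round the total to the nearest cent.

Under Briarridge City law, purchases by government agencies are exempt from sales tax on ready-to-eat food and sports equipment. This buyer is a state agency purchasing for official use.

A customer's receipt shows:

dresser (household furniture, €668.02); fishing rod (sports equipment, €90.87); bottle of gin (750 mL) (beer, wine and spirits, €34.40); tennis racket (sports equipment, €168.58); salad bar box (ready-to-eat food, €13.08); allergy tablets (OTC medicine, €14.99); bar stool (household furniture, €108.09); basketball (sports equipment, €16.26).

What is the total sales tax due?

Dresser €668.02: household furniture → 8.5% → €56.7817
Fishing rod €90.87: sports equipment, buyer-exempt → 0% → €0.00
Bottle of gin (750 mL) €34.40: beer, wine and spirits → 7.25% → €2.494
Tennis racket €168.58: sports equipment, buyer-exempt → 0% → €0.00
Salad bar box €13.08: ready-to-eat food, buyer-exempt → 0% → €0.00
Allergy tablets €14.99: OTC medicine → 0% → €0.00
Bar stool €108.09: household furniture → 8.5% → €9.18765
Basketball €16.26: sports equipment, buyer-exempt → 0% → €0.00
Unrounded tax sum = €68.46335 → €68.46

€68.46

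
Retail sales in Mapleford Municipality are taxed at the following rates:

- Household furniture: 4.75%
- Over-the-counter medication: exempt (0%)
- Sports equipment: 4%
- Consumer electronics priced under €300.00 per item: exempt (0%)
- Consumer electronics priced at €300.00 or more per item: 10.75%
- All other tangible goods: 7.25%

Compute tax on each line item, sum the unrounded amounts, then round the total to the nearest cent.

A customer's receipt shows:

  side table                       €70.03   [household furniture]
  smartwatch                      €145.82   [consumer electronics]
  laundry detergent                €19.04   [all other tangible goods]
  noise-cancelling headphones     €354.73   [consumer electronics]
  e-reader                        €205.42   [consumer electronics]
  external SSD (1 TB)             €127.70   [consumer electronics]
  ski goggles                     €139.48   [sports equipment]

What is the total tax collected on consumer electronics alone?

€38.13

Smartwatch €145.82: consumer electronics, under €300.00 → 0% → €0.00
Noise-cancelling headphones €354.73: consumer electronics, €300.00 or more → 10.75% → €38.133475
E-reader €205.42: consumer electronics, under €300.00 → 0% → €0.00
External SSD (1 TB) €127.70: consumer electronics, under €300.00 → 0% → €0.00
Tax on consumer electronics: unrounded sum = €38.133475 → €38.13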